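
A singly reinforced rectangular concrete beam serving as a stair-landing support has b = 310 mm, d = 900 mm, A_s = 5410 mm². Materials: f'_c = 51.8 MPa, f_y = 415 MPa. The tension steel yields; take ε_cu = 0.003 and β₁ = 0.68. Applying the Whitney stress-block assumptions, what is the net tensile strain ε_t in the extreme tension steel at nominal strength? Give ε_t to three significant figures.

ε_t ≈ 0.00816

a = A_s f_y/(0.85 f'_c b) = 164.49 mm.
β₁ = 0.68, so c = a/β₁ = 164.49/0.68 = 241.90 mm.
From the linear strain diagram with ε_cu = 0.003: ε_t = 0.003 (d − c)/c = 0.003 × (900 − 241.90)/241.90 = 0.00816.
Since ε_t ≥ 0.005, the section is tension-controlled.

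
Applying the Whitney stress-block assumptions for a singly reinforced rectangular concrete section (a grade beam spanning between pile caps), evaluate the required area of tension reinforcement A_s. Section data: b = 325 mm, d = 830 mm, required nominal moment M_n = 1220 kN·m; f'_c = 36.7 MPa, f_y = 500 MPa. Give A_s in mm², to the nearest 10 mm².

With M_n = 0.85 f'_c a b (d − a/2), solve the quadratic for a:
a = d − √(d² − 2M_n/(0.85 f'_c b)) = 830 − √(830² − 2 × 1220×10⁶/(0.85 × 36.7 × 325)) = 160.50 mm.
A_s = 0.85 f'_c a b / f_y = 0.85 × 36.7 × 160.50 × 325 / 500 = 3254.4 mm².

A_s ≈ 3250 mm²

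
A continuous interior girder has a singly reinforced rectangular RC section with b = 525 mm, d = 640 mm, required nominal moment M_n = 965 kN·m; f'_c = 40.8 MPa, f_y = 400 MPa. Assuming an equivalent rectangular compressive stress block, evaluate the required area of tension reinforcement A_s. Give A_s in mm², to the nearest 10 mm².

A_s ≈ 4050 mm²

With M_n = 0.85 f'_c a b (d − a/2), solve the quadratic for a:
a = d − √(d² − 2M_n/(0.85 f'_c b)) = 640 − √(640² − 2 × 965×10⁶/(0.85 × 40.8 × 525)) = 89.00 mm.
A_s = 0.85 f'_c a b / f_y = 0.85 × 40.8 × 89.00 × 525 / 400 = 4051.1 mm².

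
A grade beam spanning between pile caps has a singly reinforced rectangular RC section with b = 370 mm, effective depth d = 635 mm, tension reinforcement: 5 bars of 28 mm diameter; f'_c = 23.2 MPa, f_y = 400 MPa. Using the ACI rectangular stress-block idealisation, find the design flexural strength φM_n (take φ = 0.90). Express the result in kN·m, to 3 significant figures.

A_s = 5 × 616 = 3080 mm².
T = A_s f_y = 3080 × 400 = 1232000 N = 1232 kN.
From C = T: a = T/(0.85 f'_c b) = 1232000/(0.85 × 23.2 × 370) = 168.85 mm.
M_n = T(d − a/2) = 1232 kN × (635 − 84.425) mm = 678.31 kN·m.
φM_n = 0.90 × 678.31 = 610.48 kN·m.

φM_n ≈ 610 kN·m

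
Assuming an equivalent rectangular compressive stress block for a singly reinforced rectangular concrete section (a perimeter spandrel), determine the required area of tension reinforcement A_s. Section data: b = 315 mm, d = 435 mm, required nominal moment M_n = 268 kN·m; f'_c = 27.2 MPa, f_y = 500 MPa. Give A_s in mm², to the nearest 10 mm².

A_s ≈ 1380 mm²

With M_n = 0.85 f'_c a b (d − a/2), solve the quadratic for a:
a = d − √(d² − 2M_n/(0.85 f'_c b)) = 435 − √(435² − 2 × 268×10⁶/(0.85 × 27.2 × 315)) = 94.96 mm.
A_s = 0.85 f'_c a b / f_y = 0.85 × 27.2 × 94.96 × 315 / 500 = 1383.1 mm².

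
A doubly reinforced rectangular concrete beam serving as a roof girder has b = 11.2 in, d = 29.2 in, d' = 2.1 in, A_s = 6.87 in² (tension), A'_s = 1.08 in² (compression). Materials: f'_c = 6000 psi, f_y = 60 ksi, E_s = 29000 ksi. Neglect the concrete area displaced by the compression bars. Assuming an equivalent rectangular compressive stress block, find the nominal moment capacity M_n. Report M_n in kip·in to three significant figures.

Assume both steels yield.
a = (A_s − A'_s) f_y/(0.85 f'_c b) = (6.87 − 1.08) × 60/(0.85 × 6 × 11.2) = 6.082 in.
c = a/β₁ = 6.082/0.75 = 8.109 in; ε'_s = 0.003(c − d')/c = 0.0022 ≥ ε_y = 0.0021, so the compression steel yields.
M_n = (A_s − A'_s) f_y (d − a/2) + A'_s f_y (d − d') = 347.4 × (29.2 − 3.041) + 64.8 × (29.2 − 2.1) = 9087.6 + 1756.1 = 10843.7 kip·in.

M_n ≈ 10800 kip·in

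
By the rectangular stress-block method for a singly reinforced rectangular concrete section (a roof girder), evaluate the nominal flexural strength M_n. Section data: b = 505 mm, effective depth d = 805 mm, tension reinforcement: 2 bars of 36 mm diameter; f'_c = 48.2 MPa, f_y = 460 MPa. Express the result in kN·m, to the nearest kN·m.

A_s = 2 × 1018 = 2036 mm².
T = A_s f_y = 2036 × 460 = 936560 N = 936.56 kN.
From C = T: a = T/(0.85 f'_c b) = 936560/(0.85 × 48.2 × 505) = 45.27 mm.
M_n = T(d − a/2) = 936.56 kN × (805 − 22.635) mm = 732.73 kN·m.

M_n ≈ 733 kN·m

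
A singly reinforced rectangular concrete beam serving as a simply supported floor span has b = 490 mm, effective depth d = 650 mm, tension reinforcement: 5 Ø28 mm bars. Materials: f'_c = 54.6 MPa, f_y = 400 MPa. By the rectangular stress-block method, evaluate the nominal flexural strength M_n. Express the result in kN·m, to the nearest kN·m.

M_n ≈ 767 kN·m

A_s = 5 × 616 = 3080 mm².
T = A_s f_y = 3080 × 400 = 1232000 N = 1232 kN.
From C = T: a = T/(0.85 f'_c b) = 1232000/(0.85 × 54.6 × 490) = 54.18 mm.
M_n = T(d − a/2) = 1232 kN × (650 − 27.09) mm = 767.43 kN·m.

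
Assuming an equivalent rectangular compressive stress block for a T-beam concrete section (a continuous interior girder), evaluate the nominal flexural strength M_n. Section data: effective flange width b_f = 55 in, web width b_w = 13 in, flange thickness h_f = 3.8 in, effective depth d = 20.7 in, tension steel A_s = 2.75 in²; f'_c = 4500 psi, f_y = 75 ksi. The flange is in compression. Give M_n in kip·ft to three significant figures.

M_n ≈ 347 kip·ft

Tension: T = A_s f_y = 2.75 × 75 = 206.25 kips.
Try a within the flange: a = T/(0.85 f'_c b_f) = 206.25/(0.85 × 4.5 × 55) = 0.980 in.
Since a = 0.980 ≤ h_f = 3.8 in, the stress block lies entirely in the flange; analyse as a rectangular beam of width b_f.
M_n = T(d − a/2) = 206.25 × (20.7 − 0.49) = 4168.3 kip·in.
M_n = 4168.3/12 = 347.36 kip·ft.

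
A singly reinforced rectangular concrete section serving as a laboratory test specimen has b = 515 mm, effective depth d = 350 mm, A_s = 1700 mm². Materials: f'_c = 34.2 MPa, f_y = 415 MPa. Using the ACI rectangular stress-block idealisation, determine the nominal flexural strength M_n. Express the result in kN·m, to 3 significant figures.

M_n ≈ 230 kN·m

T = A_s f_y = 1700 × 415 = 705500 N = 705.5 kN.
From C = T: a = T/(0.85 f'_c b) = 705500/(0.85 × 34.2 × 515) = 47.12 mm.
M_n = T(d − a/2) = 705.5 kN × (350 − 23.56) mm = 230.30 kN·m.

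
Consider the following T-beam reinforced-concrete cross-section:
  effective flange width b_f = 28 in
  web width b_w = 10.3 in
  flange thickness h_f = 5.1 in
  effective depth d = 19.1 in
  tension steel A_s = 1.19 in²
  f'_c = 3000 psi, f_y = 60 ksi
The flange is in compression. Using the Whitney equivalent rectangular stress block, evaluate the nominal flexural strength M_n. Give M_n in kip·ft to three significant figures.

M_n ≈ 111 kip·ft

Tension: T = A_s f_y = 1.19 × 60 = 71.4 kips.
Try a within the flange: a = T/(0.85 f'_c b_f) = 71.4/(0.85 × 3 × 28) = 1.000 in.
Since a = 1.000 ≤ h_f = 5.1 in, the stress block lies entirely in the flange; analyse as a rectangular beam of width b_f.
M_n = T(d − a/2) = 71.4 × (19.1 − 0.5) = 1328.0 kip·in.
M_n = 1328.0/12 = 110.67 kip·ft.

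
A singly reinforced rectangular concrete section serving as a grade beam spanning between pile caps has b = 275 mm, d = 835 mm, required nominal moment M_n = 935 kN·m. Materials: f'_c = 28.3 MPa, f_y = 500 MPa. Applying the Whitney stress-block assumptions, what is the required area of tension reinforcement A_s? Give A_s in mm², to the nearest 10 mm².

A_s ≈ 2530 mm²

With M_n = 0.85 f'_c a b (d − a/2), solve the quadratic for a:
a = d − √(d² − 2M_n/(0.85 f'_c b)) = 835 − √(835² − 2 × 935×10⁶/(0.85 × 28.3 × 275)) = 191.15 mm.
A_s = 0.85 f'_c a b / f_y = 0.85 × 28.3 × 191.15 × 275 / 500 = 2529.0 mm².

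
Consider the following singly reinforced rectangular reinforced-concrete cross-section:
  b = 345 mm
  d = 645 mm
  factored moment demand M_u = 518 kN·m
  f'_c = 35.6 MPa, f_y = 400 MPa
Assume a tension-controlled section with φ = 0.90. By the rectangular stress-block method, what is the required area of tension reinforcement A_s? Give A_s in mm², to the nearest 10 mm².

A_s ≈ 2400 mm²

M_n = M_u/φ = 518/0.90 = 575.556 kN·m.
With M_n = 0.85 f'_c a b (d − a/2), solve the quadratic for a:
a = d − √(d² − 2M_n/(0.85 f'_c b)) = 645 − √(645² − 2 × 575.556×10⁶/(0.85 × 35.6 × 345)) = 92.04 mm.
A_s = 0.85 f'_c a b / f_y = 0.85 × 35.6 × 92.04 × 345 / 400 = 2402.2 mm².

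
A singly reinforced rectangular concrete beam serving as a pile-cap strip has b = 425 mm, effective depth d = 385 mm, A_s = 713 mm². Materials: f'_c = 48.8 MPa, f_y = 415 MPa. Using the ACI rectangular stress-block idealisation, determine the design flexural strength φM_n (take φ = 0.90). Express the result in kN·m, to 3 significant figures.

φM_n ≈ 100 kN·m

T = A_s f_y = 713 × 415 = 295895 N = 295.895 kN.
From C = T: a = T/(0.85 f'_c b) = 295895/(0.85 × 48.8 × 425) = 16.78 mm.
M_n = T(d − a/2) = 295.895 kN × (385 − 8.39) mm = 111.44 kN·m.
φM_n = 0.90 × 111.44 = 100.30 kN·m.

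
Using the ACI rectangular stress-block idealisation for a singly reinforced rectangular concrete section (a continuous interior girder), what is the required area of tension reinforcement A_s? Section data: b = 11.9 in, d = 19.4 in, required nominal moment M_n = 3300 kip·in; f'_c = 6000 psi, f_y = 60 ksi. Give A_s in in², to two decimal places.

From M_n = 0.85 f'_c a b (d − a/2):
a = d − √(d² − 2M_n/(0.85 f'_c b)) = 19.4 − √(19.4² − 2 × 3300/(0.85 × 6 × 11.9)) = 3.041 in.
A_s = 0.85 f'_c a b / f_y = 0.85 × 6 × 3.041 × 11.9 / 60 = 3.076 in².

A_s ≈ 3.08 in²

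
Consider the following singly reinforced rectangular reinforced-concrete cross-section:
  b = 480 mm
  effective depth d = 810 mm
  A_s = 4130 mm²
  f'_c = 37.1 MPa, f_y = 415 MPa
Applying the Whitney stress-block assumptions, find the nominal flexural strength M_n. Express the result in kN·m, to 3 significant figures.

M_n ≈ 1290 kN·m

T = A_s f_y = 4130 × 415 = 1713950 N = 1713.95 kN.
From C = T: a = T/(0.85 f'_c b) = 1713950/(0.85 × 37.1 × 480) = 113.23 mm.
M_n = T(d − a/2) = 1713.95 kN × (810 − 56.615) mm = 1291.26 kN·m.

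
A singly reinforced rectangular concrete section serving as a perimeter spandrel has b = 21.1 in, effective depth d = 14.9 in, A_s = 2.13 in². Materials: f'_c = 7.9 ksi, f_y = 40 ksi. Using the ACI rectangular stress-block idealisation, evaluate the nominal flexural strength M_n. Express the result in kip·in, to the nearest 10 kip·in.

T = A_s f_y = 2.13 × 40 = 85.2 kips.
a = T/(0.85 f'_c b) = 85.2/(0.85 × 7.9 × 21.1) = 0.601 in.
M_n = T(d − a/2) = 85.2 × (14.9 − 0.3005) = 1243.9 kip·in.

M_n ≈ 1240 kip·in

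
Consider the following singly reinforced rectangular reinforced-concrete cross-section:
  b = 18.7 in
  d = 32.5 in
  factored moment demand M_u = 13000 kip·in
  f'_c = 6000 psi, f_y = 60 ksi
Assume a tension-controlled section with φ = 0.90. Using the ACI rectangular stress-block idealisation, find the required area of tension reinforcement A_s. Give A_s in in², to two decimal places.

M_n = M_u/φ = 13000/0.90 = 14444.4 kip·in.
From M_n = 0.85 f'_c a b (d − a/2):
a = d − √(d² − 2M_n/(0.85 f'_c b)) = 32.5 − √(32.5² − 2 × 14444.4/(0.85 × 6 × 18.7)) = 5.053 in.
A_s = 0.85 f'_c a b / f_y = 0.85 × 6 × 5.053 × 18.7 / 60 = 8.032 in².

A_s ≈ 8.03 in²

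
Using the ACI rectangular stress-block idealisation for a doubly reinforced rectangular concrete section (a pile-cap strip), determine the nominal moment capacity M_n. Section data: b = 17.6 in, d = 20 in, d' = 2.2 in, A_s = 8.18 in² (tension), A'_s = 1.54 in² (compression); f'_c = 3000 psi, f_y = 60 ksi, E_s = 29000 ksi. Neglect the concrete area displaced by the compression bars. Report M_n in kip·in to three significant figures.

M_n ≈ 7840 kip·in

Assume both steels yield.
a = (A_s − A'_s) f_y/(0.85 f'_c b) = (8.18 − 1.54) × 60/(0.85 × 3 × 17.6) = 8.877 in.
c = a/β₁ = 8.877/0.85 = 10.444 in; ε'_s = 0.003(c − d')/c = 0.0024 ≥ ε_y = 0.0021, so the compression steel yields.
M_n = (A_s − A'_s) f_y (d − a/2) + A'_s f_y (d − d') = 398.4 × (20 − 4.4385) + 92.4 × (20 − 2.2) = 6199.7 + 1644.7 = 7844.4 kip·in.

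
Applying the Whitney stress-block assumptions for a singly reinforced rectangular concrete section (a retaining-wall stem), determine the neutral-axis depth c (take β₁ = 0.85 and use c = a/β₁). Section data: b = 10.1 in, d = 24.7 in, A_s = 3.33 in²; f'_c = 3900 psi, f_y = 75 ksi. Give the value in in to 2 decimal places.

c ≈ 8.78 in

T = A_s f_y = 3.33 × 75 = 249.75 kips.
a = T/(0.85 f'_c b) = 249.75/(0.85 × 3.9 × 10.1) = 7.4593 in.
With β₁ = 0.85, c = a/β₁ = 7.4593/0.85 = 8.78 in.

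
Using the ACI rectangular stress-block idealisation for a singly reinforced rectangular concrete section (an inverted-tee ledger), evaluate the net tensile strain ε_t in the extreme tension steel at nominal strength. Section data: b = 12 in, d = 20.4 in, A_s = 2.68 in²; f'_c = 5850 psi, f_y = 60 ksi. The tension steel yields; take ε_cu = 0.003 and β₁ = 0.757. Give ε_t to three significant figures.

ε_t ≈ 0.0142

a = A_s f_y/(0.85 f'_c b) = 2.695 in.
β₁ = 0.757, so c = a/β₁ = 2.695/0.757 = 3.560 in.
From the linear strain diagram with ε_cu = 0.003: ε_t = 0.003 (d − c)/c = 0.003 × (20.4 − 3.560)/3.560 = 0.0142.
Since ε_t ≥ 0.005, the section is tension-controlled.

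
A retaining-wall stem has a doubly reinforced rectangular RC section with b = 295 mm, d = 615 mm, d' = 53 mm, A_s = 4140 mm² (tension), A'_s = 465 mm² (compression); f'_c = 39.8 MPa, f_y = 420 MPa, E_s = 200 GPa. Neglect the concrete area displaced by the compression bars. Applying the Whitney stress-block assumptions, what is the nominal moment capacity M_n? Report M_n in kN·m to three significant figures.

M_n ≈ 940 kN·m

Assume both tension and compression steel yield.
Net tension couple steel: A_s − A'_s = 3675 mm².
a = (A_s − A'_s) f_y / (0.85 f'_c b) = 1543500/(0.85 × 39.8 × 295) = 154.66 mm.
c = a/β₁ = 154.66/0.766 = 201.91 mm; ε'_s = 0.003(c − d')/c = 0.0022 ≥ f_y/E_s = 0.0021, so compression steel does yield.
M_n = (A_s − A'_s) f_y (d − a/2) + A'_s f_y (d − d') = [1543500 × (615 − 77.33) + 195300 × (615 − 53)] × 10⁻⁶ = 829.89 + 109.76 = 939.65 kN·m.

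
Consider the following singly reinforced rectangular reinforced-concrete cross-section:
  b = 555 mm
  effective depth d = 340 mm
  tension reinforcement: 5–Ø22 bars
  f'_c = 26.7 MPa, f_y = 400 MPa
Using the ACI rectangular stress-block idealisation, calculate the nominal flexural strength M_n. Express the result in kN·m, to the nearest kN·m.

M_n ≈ 235 kN·m

A_s = 5 × 380 = 1900 mm².
T = A_s f_y = 1900 × 400 = 760000 N = 760 kN.
From C = T: a = T/(0.85 f'_c b) = 760000/(0.85 × 26.7 × 555) = 60.34 mm.
M_n = T(d − a/2) = 760 kN × (340 − 30.17) mm = 235.47 kN·m.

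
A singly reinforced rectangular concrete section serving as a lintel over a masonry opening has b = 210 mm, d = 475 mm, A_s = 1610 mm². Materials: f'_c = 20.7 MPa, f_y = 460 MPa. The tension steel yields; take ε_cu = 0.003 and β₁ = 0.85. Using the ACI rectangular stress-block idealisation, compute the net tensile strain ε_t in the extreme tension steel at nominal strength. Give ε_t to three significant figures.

ε_t ≈ 0.00304

a = A_s f_y/(0.85 f'_c b) = 200.44 mm.
β₁ = 0.85, so c = a/β₁ = 200.44/0.85 = 235.81 mm.
From the linear strain diagram with ε_cu = 0.003: ε_t = 0.003 (d − c)/c = 0.003 × (475 − 235.81)/235.81 = 0.00304.
ε_t < 0.004 — the section is over-reinforced for flexure under ACI limits.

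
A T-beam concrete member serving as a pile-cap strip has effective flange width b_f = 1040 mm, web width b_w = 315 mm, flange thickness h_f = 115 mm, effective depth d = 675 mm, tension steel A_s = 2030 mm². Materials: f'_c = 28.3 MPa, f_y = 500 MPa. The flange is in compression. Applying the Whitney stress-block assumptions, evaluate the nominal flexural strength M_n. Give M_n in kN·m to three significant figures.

Tension: T = A_s f_y = 2030 × 500 = 1015000 N.
Try a within the flange: a = T/(0.85 f'_c b_f) = 1015000/(0.85 × 28.3 × 1040) = 40.57 mm.
Since a = 40.57 ≤ h_f = 115 mm, the stress block lies entirely in the flange; analyse as a rectangular beam of width b_f.
M_n = T(d − a/2) = 1015000 × (675 − 20.285) = 664.54 × 10⁶ N·mm.
M_n = 664.54 kN·m.

M_n ≈ 665 kN·m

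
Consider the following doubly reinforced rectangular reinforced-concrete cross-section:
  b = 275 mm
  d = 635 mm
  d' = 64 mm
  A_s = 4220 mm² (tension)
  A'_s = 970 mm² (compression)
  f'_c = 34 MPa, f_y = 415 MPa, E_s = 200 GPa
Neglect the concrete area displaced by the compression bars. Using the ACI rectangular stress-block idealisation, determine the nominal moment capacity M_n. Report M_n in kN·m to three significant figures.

M_n ≈ 972 kN·m

Assume both tension and compression steel yield.
Net tension couple steel: A_s − A'_s = 3250 mm².
a = (A_s − A'_s) f_y / (0.85 f'_c b) = 1348750/(0.85 × 34 × 275) = 169.71 mm.
c = a/β₁ = 169.71/0.807 = 210.30 mm; ε'_s = 0.003(c − d')/c = 0.0021 ≥ f_y/E_s = 0.0021, so compression steel does yield.
M_n = (A_s − A'_s) f_y (d − a/2) + A'_s f_y (d − d') = [1348750 × (635 − 84.855) + 402550 × (635 − 64)] × 10⁻⁶ = 742.01 + 229.86 = 971.87 kN·m.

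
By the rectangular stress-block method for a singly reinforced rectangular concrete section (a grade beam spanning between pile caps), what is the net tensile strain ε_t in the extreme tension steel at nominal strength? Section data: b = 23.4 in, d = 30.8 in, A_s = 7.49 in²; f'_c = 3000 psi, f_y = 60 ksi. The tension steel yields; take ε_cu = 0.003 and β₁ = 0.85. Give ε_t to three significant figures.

ε_t ≈ 0.00743

a = A_s f_y/(0.85 f'_c b) = 7.531 in.
β₁ = 0.85, so c = a/β₁ = 7.531/0.85 = 8.860 in.
From the linear strain diagram with ε_cu = 0.003: ε_t = 0.003 (d − c)/c = 0.003 × (30.8 − 8.860)/8.860 = 0.00743.
Since ε_t ≥ 0.005, the section is tension-controlled.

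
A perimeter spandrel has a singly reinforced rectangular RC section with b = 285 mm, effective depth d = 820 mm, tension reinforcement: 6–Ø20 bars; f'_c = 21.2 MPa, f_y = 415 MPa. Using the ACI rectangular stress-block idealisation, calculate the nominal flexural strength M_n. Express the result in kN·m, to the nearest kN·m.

M_n ≈ 582 kN·m

A_s = 6 × 314 = 1884 mm².
T = A_s f_y = 1884 × 415 = 781860 N = 781.86 kN.
From C = T: a = T/(0.85 f'_c b) = 781860/(0.85 × 21.2 × 285) = 152.24 mm.
M_n = T(d − a/2) = 781.86 kN × (820 − 76.12) mm = 581.61 kN·m.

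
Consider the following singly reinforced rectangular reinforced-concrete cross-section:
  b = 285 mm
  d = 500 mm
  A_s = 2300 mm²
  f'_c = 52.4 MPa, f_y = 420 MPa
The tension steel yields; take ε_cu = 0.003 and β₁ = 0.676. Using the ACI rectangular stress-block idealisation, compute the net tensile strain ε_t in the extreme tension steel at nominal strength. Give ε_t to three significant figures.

ε_t ≈ 0.0103

a = A_s f_y/(0.85 f'_c b) = 76.10 mm.
β₁ = 0.676, so c = a/β₁ = 76.10/0.676 = 112.57 mm.
From the linear strain diagram with ε_cu = 0.003: ε_t = 0.003 (d − c)/c = 0.003 × (500 − 112.57)/112.57 = 0.0103.
Since ε_t ≥ 0.005, the section is tension-controlled.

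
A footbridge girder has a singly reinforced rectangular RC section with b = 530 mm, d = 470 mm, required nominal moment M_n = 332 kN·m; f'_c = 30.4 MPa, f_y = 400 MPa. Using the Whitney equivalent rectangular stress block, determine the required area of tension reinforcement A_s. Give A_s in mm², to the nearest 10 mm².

With M_n = 0.85 f'_c a b (d − a/2), solve the quadratic for a:
a = d − √(d² − 2M_n/(0.85 f'_c b)) = 470 − √(470² − 2 × 332×10⁶/(0.85 × 30.4 × 530)) = 54.77 mm.
A_s = 0.85 f'_c a b / f_y = 0.85 × 30.4 × 54.77 × 530 / 400 = 1875.2 mm².

A_s ≈ 1880 mm²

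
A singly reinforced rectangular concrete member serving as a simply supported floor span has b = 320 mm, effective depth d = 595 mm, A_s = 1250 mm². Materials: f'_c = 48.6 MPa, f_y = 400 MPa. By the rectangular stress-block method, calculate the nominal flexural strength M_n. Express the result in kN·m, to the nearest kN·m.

T = A_s f_y = 1250 × 400 = 500000 N = 500 kN.
From C = T: a = T/(0.85 f'_c b) = 500000/(0.85 × 48.6 × 320) = 37.82 mm.
M_n = T(d − a/2) = 500 kN × (595 − 18.91) mm = 288.05 kN·m.

M_n ≈ 288 kN·m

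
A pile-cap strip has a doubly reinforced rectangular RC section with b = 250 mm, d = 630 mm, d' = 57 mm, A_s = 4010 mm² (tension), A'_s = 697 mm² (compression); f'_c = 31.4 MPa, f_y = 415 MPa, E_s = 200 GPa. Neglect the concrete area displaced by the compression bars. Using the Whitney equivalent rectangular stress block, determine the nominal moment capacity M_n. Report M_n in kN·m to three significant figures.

Assume both tension and compression steel yield.
Net tension couple steel: A_s − A'_s = 3313 mm².
a = (A_s − A'_s) f_y / (0.85 f'_c b) = 1374895/(0.85 × 31.4 × 250) = 206.05 mm.
c = a/β₁ = 206.05/0.826 = 249.46 mm; ε'_s = 0.003(c − d')/c = 0.0023 ≥ f_y/E_s = 0.0021, so compression steel does yield.
M_n = (A_s − A'_s) f_y (d − a/2) + A'_s f_y (d − d') = [1374895 × (630 − 103.025) + 289255 × (630 − 57)] × 10⁻⁶ = 724.54 + 165.74 = 890.28 kN·m.

M_n ≈ 890 kN·m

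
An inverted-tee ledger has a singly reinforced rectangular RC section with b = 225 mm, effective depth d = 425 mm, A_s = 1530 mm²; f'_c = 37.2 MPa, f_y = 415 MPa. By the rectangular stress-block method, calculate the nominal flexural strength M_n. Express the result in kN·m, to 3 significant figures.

M_n ≈ 242 kN·m

T = A_s f_y = 1530 × 415 = 634950 N = 634.95 kN.
From C = T: a = T/(0.85 f'_c b) = 634950/(0.85 × 37.2 × 225) = 89.25 mm.
M_n = T(d − a/2) = 634.95 kN × (425 − 44.625) mm = 241.52 kN·m.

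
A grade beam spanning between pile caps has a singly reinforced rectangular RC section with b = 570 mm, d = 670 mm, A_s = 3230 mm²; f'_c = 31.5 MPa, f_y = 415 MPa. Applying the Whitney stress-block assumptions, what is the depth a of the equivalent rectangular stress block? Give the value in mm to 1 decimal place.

T = A_s f_y = 3230 × 415 = 1340450 N = 1340.45 kN.
Setting C = 0.85 f'_c a b equal to T: a = 1340450/(0.85 × 31.5 × 570) = 87.8 mm.

a ≈ 87.8 mm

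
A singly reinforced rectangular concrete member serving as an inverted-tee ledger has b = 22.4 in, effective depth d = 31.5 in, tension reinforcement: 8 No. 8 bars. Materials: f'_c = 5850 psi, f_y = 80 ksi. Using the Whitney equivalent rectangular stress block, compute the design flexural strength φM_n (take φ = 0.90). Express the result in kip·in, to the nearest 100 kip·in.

φM_n ≈ 13300 kip·in

A_s = 8 × 0.79 = 6.32 in².
T = A_s f_y = 6.32 × 80 = 505.6 kips.
a = T/(0.85 f'_c b) = 505.6/(0.85 × 5.85 × 22.4) = 4.539 in.
M_n = T(d − a/2) = 505.6 × (31.5 − 2.2695) = 14778.9 kip·in.
φM_n = 0.90 × 14778.9 = 13301.0 kip·in.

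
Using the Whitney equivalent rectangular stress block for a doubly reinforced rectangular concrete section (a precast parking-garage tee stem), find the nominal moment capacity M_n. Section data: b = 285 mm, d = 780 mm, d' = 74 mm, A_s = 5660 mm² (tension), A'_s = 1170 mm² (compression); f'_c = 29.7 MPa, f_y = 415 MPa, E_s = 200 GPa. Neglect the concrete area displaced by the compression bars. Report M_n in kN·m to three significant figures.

M_n ≈ 1550 kN·m

Assume both tension and compression steel yield.
Net tension couple steel: A_s − A'_s = 4490 mm².
a = (A_s − A'_s) f_y / (0.85 f'_c b) = 1863350/(0.85 × 29.7 × 285) = 258.98 mm.
c = a/β₁ = 258.98/0.838 = 309.05 mm; ε'_s = 0.003(c − d')/c = 0.0023 ≥ f_y/E_s = 0.0021, so compression steel does yield.
M_n = (A_s − A'_s) f_y (d − a/2) + A'_s f_y (d − d') = [1863350 × (780 − 129.49) + 485550 × (780 − 74)] × 10⁻⁶ = 1212.13 + 342.80 = 1554.93 kN·m.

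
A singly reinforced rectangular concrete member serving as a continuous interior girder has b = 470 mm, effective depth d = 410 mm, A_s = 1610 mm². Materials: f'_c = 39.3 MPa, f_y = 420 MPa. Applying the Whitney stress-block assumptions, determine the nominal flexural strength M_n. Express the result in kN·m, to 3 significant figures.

M_n ≈ 263 kN·m

T = A_s f_y = 1610 × 420 = 676200 N = 676.2 kN.
From C = T: a = T/(0.85 f'_c b) = 676200/(0.85 × 39.3 × 470) = 43.07 mm.
M_n = T(d − a/2) = 676.2 kN × (410 − 21.535) mm = 262.68 kN·m.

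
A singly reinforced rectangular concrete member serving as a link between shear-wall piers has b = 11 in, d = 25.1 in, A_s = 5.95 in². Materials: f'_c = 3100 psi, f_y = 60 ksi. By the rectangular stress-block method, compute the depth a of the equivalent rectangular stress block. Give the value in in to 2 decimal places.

a ≈ 12.32 in

T = A_s f_y = 5.95 × 60 = 357 kips.
a = T/(0.85 f'_c b) = 357/(0.85 × 3.1 × 11) = 12.32 in.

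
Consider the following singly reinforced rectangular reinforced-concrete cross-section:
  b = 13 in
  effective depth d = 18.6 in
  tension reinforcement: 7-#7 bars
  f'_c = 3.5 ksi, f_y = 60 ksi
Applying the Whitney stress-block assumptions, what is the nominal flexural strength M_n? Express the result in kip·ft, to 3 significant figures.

A_s = 7 × 0.6 = 4.2 in².
T = A_s f_y = 4.2 × 60 = 252 kips.
a = T/(0.85 f'_c b) = 252/(0.85 × 3.5 × 13) = 6.516 in.
M_n = T(d − a/2) = 252 × (18.6 − 3.258) = 3866.2 kip·in = 3866.2/12 = 322.18 kip·ft.

M_n ≈ 322 kip·ft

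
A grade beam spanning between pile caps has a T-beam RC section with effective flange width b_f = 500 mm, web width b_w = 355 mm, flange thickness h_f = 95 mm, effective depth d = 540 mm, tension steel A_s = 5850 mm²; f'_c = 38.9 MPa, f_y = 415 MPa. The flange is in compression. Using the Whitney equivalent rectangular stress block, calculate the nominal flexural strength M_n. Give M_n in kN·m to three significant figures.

Tension: T = A_s f_y = 5850 × 415 = 2427750 N.
Try a within the flange: a = T/(0.85 f'_c b_f) = 2427750/(0.85 × 38.9 × 500) = 146.85 mm.
a = 146.85 > h_f = 95 mm: the block extends into the web. Split into flange-overhang and web parts.
C_f = 0.85 f'_c (b_f − b_w) h_f = 0.85 × 38.9 × (500 − 355) × 95 = 455470 N.
Remaining web compression depth: a_w = (T − C_f)/(0.85 f'_c b_w) = (2427750 − 455470)/(0.85 × 38.9 × 355) = 168.02 mm.
M_n = C_f(d − h_f/2) + (T − C_f)(d − a_w/2) = 455470 × (540 − 47.5) + 1972280 × (540 − 84.01) = 224.32 + 899.34 = 1123.66 × 10⁶ N·mm.
M_n = 1123.66 kN·m.

M_n ≈ 1120 kN·m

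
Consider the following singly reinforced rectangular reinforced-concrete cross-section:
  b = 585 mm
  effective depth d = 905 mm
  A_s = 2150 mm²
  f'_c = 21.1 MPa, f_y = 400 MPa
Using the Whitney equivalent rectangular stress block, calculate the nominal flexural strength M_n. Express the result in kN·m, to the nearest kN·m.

M_n ≈ 743 kN·m

T = A_s f_y = 2150 × 400 = 860000 N = 860 kN.
From C = T: a = T/(0.85 f'_c b) = 860000/(0.85 × 21.1 × 585) = 81.97 mm.
M_n = T(d − a/2) = 860 kN × (905 − 40.985) mm = 743.05 kN·m.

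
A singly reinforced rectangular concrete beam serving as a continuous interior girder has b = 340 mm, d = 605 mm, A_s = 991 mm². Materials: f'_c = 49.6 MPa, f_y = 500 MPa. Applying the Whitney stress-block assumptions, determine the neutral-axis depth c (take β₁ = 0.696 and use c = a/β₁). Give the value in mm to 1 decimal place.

T = A_s f_y = 991 × 500 = 495500 N = 495.5 kN.
Setting C = 0.85 f'_c a b equal to T: a = 495500/(0.85 × 49.6 × 340) = 34.567 mm.
With β₁ = 0.696, c = a/β₁ = 34.567/0.696 = 49.7 mm.

c ≈ 49.7 mm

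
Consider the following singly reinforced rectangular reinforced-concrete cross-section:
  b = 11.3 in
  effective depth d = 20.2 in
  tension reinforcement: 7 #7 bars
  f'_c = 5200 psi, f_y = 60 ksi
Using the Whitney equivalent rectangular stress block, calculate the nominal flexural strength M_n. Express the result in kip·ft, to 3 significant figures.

M_n ≈ 371 kip·ft

A_s = 7 × 0.6 = 4.2 in².
T = A_s f_y = 4.2 × 60 = 252 kips.
a = T/(0.85 f'_c b) = 252/(0.85 × 5.2 × 11.3) = 5.045 in.
M_n = T(d − a/2) = 252 × (20.2 − 2.5225) = 4454.7 kip·in = 4454.7/12 = 371.23 kip·ft.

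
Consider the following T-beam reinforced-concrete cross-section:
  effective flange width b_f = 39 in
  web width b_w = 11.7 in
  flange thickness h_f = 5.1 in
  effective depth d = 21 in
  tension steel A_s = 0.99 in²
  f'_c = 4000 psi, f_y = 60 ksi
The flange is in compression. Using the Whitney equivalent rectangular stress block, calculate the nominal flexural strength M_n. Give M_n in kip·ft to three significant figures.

Tension: T = A_s f_y = 0.99 × 60 = 59.4 kips.
Try a within the flange: a = T/(0.85 f'_c b_f) = 59.4/(0.85 × 4 × 39) = 0.448 in.
Since a = 0.448 ≤ h_f = 5.1 in, the stress block lies entirely in the flange; analyse as a rectangular beam of width b_f.
M_n = T(d − a/2) = 59.4 × (21 − 0.224) = 1234.1 kip·in.
M_n = 1234.1/12 = 102.84 kip·ft.

M_n ≈ 103 kip·ft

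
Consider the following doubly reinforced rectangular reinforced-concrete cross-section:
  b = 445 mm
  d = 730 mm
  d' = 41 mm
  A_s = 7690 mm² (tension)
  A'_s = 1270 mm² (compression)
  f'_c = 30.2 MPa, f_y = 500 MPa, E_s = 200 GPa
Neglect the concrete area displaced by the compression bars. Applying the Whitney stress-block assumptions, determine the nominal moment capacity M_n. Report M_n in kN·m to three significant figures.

M_n ≈ 2330 kN·m

Assume both tension and compression steel yield.
Net tension couple steel: A_s − A'_s = 6420 mm².
a = (A_s − A'_s) f_y / (0.85 f'_c b) = 3210000/(0.85 × 30.2 × 445) = 281.01 mm.
c = a/β₁ = 281.01/0.834 = 336.94 mm; ε'_s = 0.003(c − d')/c = 0.0026 ≥ f_y/E_s = 0.0025, so compression steel does yield.
M_n = (A_s − A'_s) f_y (d − a/2) + A'_s f_y (d − d') = [3210000 × (730 − 140.505) + 635000 × (730 − 41)] × 10⁻⁶ = 1892.28 + 437.52 = 2329.80 kN·m.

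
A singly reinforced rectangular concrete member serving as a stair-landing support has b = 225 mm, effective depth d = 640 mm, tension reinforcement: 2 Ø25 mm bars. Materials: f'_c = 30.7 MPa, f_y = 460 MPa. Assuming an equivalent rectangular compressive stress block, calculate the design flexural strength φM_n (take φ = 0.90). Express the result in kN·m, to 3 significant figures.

A_s = 2 × 491 = 982 mm².
T = A_s f_y = 982 × 460 = 451720 N = 451.72 kN.
From C = T: a = T/(0.85 f'_c b) = 451720/(0.85 × 30.7 × 225) = 76.94 mm.
M_n = T(d − a/2) = 451.72 kN × (640 − 38.47) mm = 271.72 kN·m.
φM_n = 0.90 × 271.72 = 244.55 kN·m.

φM_n ≈ 245 kN·m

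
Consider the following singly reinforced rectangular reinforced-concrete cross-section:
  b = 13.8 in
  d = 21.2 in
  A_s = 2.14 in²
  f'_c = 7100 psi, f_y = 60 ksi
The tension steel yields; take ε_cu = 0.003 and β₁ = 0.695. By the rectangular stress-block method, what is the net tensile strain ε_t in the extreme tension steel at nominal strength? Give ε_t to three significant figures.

ε_t ≈ 0.0257

a = A_s f_y/(0.85 f'_c b) = 1.542 in.
β₁ = 0.695, so c = a/β₁ = 1.542/0.695 = 2.219 in.
From the linear strain diagram with ε_cu = 0.003: ε_t = 0.003 (d − c)/c = 0.003 × (21.2 − 2.219)/2.219 = 0.0257.
Since ε_t ≥ 0.005, the section is tension-controlled.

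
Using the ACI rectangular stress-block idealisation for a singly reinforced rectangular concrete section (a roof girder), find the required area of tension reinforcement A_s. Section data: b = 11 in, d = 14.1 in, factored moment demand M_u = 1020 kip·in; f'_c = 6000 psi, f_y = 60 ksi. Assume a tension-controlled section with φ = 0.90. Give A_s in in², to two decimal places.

M_n = M_u/φ = 1020/0.90 = 1133.33 kip·in.
From M_n = 0.85 f'_c a b (d − a/2):
a = d − √(d² − 2M_n/(0.85 f'_c b)) = 14.1 − √(14.1² − 2 × 1133.33/(0.85 × 6 × 11)) = 1.514 in.
A_s = 0.85 f'_c a b / f_y = 0.85 × 6 × 1.514 × 11 / 60 = 1.416 in².

A_s ≈ 1.42 in²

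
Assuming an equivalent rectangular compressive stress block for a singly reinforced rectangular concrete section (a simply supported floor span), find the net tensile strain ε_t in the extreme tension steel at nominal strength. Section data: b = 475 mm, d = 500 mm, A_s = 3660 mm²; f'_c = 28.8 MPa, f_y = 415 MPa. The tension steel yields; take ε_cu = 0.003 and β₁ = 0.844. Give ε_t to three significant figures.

ε_t ≈ 0.00669

a = A_s f_y/(0.85 f'_c b) = 130.62 mm.
β₁ = 0.844, so c = a/β₁ = 130.62/0.844 = 154.76 mm.
From the linear strain diagram with ε_cu = 0.003: ε_t = 0.003 (d − c)/c = 0.003 × (500 − 154.76)/154.76 = 0.00669.
Since ε_t ≥ 0.005, the section is tension-controlled.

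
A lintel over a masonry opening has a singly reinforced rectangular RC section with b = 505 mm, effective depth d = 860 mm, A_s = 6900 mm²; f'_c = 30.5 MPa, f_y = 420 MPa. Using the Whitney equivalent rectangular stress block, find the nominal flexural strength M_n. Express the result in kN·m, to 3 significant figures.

M_n ≈ 2170 kN·m

T = A_s f_y = 6900 × 420 = 2898000 N = 2898 kN.
From C = T: a = T/(0.85 f'_c b) = 2898000/(0.85 × 30.5 × 505) = 221.35 mm.
M_n = T(d − a/2) = 2898 kN × (860 − 110.675) mm = 2171.54 kN·m.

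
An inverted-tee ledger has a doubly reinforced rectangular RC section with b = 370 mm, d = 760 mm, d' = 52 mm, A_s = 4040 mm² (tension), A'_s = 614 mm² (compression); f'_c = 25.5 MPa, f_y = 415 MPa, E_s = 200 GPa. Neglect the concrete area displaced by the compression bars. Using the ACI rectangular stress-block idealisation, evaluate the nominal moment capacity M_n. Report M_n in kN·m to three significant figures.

M_n ≈ 1130 kN·m

Assume both tension and compression steel yield.
Net tension couple steel: A_s − A'_s = 3426 mm².
a = (A_s − A'_s) f_y / (0.85 f'_c b) = 1421790/(0.85 × 25.5 × 370) = 177.29 mm.
c = a/β₁ = 177.29/0.85 = 208.58 mm; ε'_s = 0.003(c − d')/c = 0.0023 ≥ f_y/E_s = 0.0021, so compression steel does yield.
M_n = (A_s − A'_s) f_y (d − a/2) + A'_s f_y (d − d') = [1421790 × (760 − 88.645) + 254810 × (760 − 52)] × 10⁻⁶ = 954.53 + 180.41 = 1134.94 kN·m.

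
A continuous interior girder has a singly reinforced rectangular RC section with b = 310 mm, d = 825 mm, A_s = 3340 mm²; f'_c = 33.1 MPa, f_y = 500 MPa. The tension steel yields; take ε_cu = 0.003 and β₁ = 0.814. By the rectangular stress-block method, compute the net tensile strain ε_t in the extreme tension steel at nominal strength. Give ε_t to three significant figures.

a = A_s f_y/(0.85 f'_c b) = 191.47 mm.
β₁ = 0.814, so c = a/β₁ = 191.47/0.814 = 235.22 mm.
From the linear strain diagram with ε_cu = 0.003: ε_t = 0.003 (d − c)/c = 0.003 × (825 − 235.22)/235.22 = 0.00752.
Since ε_t ≥ 0.005, the section is tension-controlled.

ε_t ≈ 0.00752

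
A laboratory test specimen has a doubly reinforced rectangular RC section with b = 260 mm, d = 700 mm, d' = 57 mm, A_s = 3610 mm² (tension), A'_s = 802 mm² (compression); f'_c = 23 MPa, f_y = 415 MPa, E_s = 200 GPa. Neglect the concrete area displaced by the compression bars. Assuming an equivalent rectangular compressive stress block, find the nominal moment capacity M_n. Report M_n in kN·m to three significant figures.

Assume both tension and compression steel yield.
Net tension couple steel: A_s − A'_s = 2808 mm².
a = (A_s − A'_s) f_y / (0.85 f'_c b) = 1165320/(0.85 × 23 × 260) = 229.26 mm.
c = a/β₁ = 229.26/0.85 = 269.72 mm; ε'_s = 0.003(c − d')/c = 0.0024 ≥ f_y/E_s = 0.0021, so compression steel does yield.
M_n = (A_s − A'_s) f_y (d − a/2) + A'_s f_y (d − d') = [1165320 × (700 − 114.63) + 332830 × (700 − 57)] × 10⁻⁶ = 682.14 + 214.01 = 896.15 kN·m.

M_n ≈ 896 kN·m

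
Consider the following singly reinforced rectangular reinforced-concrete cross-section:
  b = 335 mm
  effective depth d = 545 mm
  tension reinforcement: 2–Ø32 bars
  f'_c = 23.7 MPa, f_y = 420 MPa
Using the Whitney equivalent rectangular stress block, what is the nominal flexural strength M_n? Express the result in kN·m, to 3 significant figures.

A_s = 2 × 804 = 1608 mm².
T = A_s f_y = 1608 × 420 = 675360 N = 675.36 kN.
From C = T: a = T/(0.85 f'_c b) = 675360/(0.85 × 23.7 × 335) = 100.07 mm.
M_n = T(d − a/2) = 675.36 kN × (545 − 50.035) mm = 334.28 kN·m.

M_n ≈ 334 kN·m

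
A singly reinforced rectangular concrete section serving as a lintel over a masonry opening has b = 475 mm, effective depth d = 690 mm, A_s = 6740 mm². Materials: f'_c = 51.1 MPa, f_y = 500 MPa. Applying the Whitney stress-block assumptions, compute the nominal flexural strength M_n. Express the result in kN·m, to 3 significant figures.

M_n ≈ 2050 kN·m

T = A_s f_y = 6740 × 500 = 3370000 N = 3370 kN.
From C = T: a = T/(0.85 f'_c b) = 3370000/(0.85 × 51.1 × 475) = 163.34 mm.
M_n = T(d − a/2) = 3370 kN × (690 − 81.67) mm = 2050.07 kN·m.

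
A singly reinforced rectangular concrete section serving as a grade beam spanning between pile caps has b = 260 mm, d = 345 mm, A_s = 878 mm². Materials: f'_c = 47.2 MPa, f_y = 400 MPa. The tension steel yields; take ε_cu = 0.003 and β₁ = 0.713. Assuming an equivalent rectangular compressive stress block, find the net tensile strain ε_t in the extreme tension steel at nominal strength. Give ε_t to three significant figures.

ε_t ≈ 0.0189

a = A_s f_y/(0.85 f'_c b) = 33.67 mm.
β₁ = 0.713, so c = a/β₁ = 33.67/0.713 = 47.22 mm.
From the linear strain diagram with ε_cu = 0.003: ε_t = 0.003 (d − c)/c = 0.003 × (345 − 47.22)/47.22 = 0.0189.
Since ε_t ≥ 0.005, the section is tension-controlled.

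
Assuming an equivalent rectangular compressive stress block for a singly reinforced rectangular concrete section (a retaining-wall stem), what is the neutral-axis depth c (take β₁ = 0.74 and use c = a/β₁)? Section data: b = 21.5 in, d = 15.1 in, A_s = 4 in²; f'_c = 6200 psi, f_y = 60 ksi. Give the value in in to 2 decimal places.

c ≈ 2.86 in

T = A_s f_y = 4 × 60 = 240 kips.
a = T/(0.85 f'_c b) = 240/(0.85 × 6.2 × 21.5) = 2.1182 in.
With β₁ = 0.74, c = a/β₁ = 2.1182/0.74 = 2.86 in.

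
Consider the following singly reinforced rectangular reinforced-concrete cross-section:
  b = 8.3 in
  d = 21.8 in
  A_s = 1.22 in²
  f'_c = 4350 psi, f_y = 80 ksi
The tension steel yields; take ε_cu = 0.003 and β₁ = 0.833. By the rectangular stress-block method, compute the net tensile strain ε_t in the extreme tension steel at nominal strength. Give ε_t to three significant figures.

ε_t ≈ 0.0141

a = A_s f_y/(0.85 f'_c b) = 3.180 in.
β₁ = 0.833, so c = a/β₁ = 3.180/0.833 = 3.818 in.
From the linear strain diagram with ε_cu = 0.003: ε_t = 0.003 (d − c)/c = 0.003 × (21.8 − 3.818)/3.818 = 0.0141.
Since ε_t ≥ 0.005, the section is tension-controlled.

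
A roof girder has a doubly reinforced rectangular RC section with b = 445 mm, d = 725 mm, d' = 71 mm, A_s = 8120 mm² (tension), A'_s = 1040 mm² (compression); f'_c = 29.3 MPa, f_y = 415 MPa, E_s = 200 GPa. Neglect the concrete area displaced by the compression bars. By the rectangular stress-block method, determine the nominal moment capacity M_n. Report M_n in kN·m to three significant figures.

Assume both tension and compression steel yield.
Net tension couple steel: A_s − A'_s = 7080 mm².
a = (A_s − A'_s) f_y / (0.85 f'_c b) = 2938200/(0.85 × 29.3 × 445) = 265.12 mm.
c = a/β₁ = 265.12/0.841 = 315.24 mm; ε'_s = 0.003(c − d')/c = 0.0023 ≥ f_y/E_s = 0.0021, so compression steel does yield.
M_n = (A_s − A'_s) f_y (d − a/2) + A'_s f_y (d − d') = [2938200 × (725 − 132.56) + 431600 × (725 − 71)] × 10⁻⁶ = 1740.71 + 282.27 = 2022.98 kN·m.

M_n ≈ 2020 kN·m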